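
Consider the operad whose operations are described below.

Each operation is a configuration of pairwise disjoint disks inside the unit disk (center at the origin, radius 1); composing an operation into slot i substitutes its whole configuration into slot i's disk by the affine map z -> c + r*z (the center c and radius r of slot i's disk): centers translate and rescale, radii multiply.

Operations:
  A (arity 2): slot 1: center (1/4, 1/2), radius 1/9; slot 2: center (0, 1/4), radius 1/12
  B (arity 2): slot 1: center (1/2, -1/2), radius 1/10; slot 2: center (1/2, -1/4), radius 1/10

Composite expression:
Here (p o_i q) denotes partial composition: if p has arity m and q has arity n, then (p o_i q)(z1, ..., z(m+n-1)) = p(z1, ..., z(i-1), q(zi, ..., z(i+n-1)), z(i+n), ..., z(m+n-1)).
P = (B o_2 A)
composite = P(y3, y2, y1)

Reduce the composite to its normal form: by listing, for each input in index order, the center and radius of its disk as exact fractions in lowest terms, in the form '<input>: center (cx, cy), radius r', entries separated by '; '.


y1: center (1/2, -9/40), radius 1/120; y2: center (21/40, -1/5), radius 1/90; y3: center (1/2, -1/2), radius 1/10


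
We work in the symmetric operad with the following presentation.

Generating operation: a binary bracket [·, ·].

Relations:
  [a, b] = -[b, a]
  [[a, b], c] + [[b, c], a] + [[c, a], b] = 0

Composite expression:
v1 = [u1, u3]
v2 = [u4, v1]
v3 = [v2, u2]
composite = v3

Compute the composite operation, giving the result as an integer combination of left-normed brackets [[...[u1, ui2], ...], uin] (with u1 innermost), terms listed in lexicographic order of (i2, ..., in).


-[[[u1, u3], u4], u2]

Antisymmetry and Jacobi reduce to u1-anchored left-normed brackets.
Composite bracket: [[u4, [u1, u3]], u2]
Under [a, b] = ab - ba we get 8 signed associative words (2^3 = 8).
The u1-initial words carry the normal form:
  sign of u1u3u4u2 is -1, so it contributes -[[[u1, u3], u4], u2]


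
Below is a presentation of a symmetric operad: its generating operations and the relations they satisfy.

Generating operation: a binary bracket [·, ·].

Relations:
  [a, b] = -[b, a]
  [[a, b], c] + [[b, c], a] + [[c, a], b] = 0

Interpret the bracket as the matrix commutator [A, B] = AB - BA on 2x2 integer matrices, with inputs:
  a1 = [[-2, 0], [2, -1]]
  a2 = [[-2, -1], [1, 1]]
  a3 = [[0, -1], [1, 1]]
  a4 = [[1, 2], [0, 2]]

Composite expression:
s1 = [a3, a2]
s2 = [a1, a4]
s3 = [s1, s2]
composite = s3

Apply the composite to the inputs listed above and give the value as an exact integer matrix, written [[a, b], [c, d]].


[[0, -16], [16, 0]]

[a3, a2] = [[0, -2], [-2, 0]]
[a1, a4] = [[-4, -2], [-2, 4]]
[[a3, a2], [a1, a4]] = [[0, -16], [16, 0]]


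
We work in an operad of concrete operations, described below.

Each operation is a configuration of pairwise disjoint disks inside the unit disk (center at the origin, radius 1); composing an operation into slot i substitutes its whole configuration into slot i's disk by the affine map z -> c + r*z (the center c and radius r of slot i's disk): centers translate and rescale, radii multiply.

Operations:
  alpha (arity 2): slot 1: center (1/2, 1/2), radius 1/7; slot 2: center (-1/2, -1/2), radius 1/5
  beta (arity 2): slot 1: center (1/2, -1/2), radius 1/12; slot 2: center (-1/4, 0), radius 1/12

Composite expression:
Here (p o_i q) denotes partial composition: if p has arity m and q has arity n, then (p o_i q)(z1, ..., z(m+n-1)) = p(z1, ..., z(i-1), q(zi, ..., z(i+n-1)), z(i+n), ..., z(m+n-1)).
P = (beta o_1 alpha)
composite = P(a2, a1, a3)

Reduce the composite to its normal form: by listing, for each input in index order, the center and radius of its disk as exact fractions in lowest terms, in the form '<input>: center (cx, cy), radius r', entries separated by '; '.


Follow each a-input down from beta: c' goes to c + r*c', radius to r*r'.
tracing a2 down its 2-map path: center (13/24, -11/24), radius 1/84
tracing a1 down its 2-map path: center (11/24, -13/24), radius 1/60
tracing a3 down its 1-map path: center (-1/4, 0), radius 1/12

a1: center (11/24, -13/24), radius 1/60; a2: center (13/24, -11/24), radius 1/84; a3: center (-1/4, 0), radius 1/12


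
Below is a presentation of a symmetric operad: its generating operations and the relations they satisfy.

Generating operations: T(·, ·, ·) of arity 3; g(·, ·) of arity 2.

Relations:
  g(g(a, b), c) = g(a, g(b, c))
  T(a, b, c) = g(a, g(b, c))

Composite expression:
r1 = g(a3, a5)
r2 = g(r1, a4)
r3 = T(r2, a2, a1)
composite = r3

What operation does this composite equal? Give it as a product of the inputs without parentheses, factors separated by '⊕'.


a3 ⊕ a5 ⊕ a4 ⊕ a2 ⊕ a1

Every regrouping of T is equal, so read the a-inputs in written order.
g(a3, a5) reduces to a3 ⊕ a5
g(g(a3, a5), a4) reduces to a3 ⊕ a5 ⊕ a4
T(g(g(a3, a5), a4), a2, a1) reduces to a3 ⊕ a5 ⊕ a4 ⊕ a2 ⊕ a1


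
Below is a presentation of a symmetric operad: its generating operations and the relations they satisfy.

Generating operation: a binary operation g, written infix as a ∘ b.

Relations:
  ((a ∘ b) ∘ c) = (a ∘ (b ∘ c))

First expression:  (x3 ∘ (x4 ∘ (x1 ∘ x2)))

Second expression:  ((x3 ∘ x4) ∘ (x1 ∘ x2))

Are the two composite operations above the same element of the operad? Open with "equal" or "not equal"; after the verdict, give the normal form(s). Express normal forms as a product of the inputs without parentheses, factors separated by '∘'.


Reducing the first expression gives x3 ∘ x4 ∘ x1 ∘ x2
Reducing the second expression gives x3 ∘ x4 ∘ x1 ∘ x2
The forms coincide; equal.

equal; both compose to x3 ∘ x4 ∘ x1 ∘ x2


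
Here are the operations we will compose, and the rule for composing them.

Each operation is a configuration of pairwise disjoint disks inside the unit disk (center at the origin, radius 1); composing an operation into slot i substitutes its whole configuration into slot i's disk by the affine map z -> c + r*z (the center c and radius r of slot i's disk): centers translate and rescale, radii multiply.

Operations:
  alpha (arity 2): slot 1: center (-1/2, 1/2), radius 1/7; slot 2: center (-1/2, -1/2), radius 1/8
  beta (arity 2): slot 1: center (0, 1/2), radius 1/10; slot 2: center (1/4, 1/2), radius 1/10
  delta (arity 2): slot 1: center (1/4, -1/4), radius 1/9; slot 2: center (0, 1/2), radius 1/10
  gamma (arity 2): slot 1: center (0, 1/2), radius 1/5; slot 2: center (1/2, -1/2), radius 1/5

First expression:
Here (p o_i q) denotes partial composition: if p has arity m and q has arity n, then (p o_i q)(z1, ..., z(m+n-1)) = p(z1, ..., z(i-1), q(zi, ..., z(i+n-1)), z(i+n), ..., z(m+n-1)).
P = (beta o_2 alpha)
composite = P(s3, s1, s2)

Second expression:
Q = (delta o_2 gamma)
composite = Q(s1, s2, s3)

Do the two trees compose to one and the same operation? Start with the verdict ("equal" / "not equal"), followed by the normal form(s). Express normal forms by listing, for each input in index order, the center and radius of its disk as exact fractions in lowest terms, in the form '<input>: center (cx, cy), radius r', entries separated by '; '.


In normal form, the first expression is s1: center (1/5, 11/20), radius 1/70; s2: center (1/5, 9/20), radius 1/80; s3: center (0, 1/2), radius 1/10
In normal form, the second expression is s1: center (1/4, -1/4), radius 1/9; s2: center (0, 11/20), radius 1/50; s3: center (1/20, 9/20), radius 1/50
Distinct normal forms: not equal.

not equal — first s1: center (1/5, 11/20), radius 1/70; s2: center (1/5, 9/20), radius 1/80; s3: center (0, 1/2), radius 1/10, second s1: center (1/4, -1/4), radius 1/9; s2: center (0, 11/20), radius 1/50; s3: center (1/20, 9/20), radius 1/50


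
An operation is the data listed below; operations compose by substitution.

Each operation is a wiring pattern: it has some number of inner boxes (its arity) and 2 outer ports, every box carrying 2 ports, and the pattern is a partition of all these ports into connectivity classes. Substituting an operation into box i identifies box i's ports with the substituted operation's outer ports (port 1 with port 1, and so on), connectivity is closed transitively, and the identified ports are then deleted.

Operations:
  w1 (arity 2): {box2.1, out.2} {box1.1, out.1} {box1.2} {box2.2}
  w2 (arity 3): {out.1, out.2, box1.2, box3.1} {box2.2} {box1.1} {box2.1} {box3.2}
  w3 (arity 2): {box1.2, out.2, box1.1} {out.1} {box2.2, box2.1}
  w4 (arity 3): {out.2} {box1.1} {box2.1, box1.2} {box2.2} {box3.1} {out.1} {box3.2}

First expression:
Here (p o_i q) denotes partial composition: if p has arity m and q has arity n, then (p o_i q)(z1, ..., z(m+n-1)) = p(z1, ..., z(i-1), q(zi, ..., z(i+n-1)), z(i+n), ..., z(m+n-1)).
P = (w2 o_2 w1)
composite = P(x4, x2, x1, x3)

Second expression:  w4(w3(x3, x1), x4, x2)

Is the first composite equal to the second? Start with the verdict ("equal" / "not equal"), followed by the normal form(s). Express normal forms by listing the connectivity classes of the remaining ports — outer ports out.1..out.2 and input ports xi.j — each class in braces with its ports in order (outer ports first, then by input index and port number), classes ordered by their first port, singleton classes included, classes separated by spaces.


not equal; the first gives {out.1, out.2, x3.1, x4.2} {x1.1} {x1.2} {x2.1} {x2.2} {x3.2} {x4.1} and the second {out.1} {out.2} {x1.1, x1.2} {x2.1} {x2.2} {x3.1, x3.2, x4.1} {x4.2}

The first expression reduces to {out.1, out.2, x3.1, x4.2} {x1.1} {x1.2} {x2.1} {x2.2} {x3.2} {x4.1}
The second expression reduces to {out.1} {out.2} {x1.1, x1.2} {x2.1} {x2.2} {x3.1, x3.2, x4.1} {x4.2}
No match — not equal.


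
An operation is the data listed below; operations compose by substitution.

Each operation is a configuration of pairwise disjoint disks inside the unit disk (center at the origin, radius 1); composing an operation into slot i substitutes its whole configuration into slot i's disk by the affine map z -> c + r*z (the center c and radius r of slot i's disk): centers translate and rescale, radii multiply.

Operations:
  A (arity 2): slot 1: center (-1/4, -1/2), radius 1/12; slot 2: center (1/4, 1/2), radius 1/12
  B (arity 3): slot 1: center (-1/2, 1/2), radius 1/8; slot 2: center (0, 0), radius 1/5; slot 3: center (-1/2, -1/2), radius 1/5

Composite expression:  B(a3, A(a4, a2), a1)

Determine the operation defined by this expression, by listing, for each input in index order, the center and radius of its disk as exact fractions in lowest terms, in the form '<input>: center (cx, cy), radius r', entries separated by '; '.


a1: center (-1/2, -1/2), radius 1/5; a2: center (1/20, 1/10), radius 1/60; a3: center (-1/2, 1/2), radius 1/8; a4: center (-1/20, -1/10), radius 1/60

Below B, radii multiply path by path; the a-disk centers shift.
tracing a3 down its 1-map path: center (-1/2, 1/2), radius 1/8
tracing a4 down its 2-map path: center (-1/20, -1/10), radius 1/60
tracing a2 down its 2-map path: center (1/20, 1/10), radius 1/60
tracing a1 down its 1-map path: center (-1/2, -1/2), radius 1/5


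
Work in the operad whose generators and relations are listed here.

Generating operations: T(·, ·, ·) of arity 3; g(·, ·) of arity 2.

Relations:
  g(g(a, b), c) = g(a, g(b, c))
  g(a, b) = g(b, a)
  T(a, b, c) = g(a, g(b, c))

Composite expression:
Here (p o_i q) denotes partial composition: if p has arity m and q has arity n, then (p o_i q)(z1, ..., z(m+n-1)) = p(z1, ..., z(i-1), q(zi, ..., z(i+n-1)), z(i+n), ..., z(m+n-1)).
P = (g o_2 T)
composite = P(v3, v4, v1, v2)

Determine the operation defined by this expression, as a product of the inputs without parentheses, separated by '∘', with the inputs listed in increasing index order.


v1 ∘ v2 ∘ v3 ∘ v4

Any arrangement under g is one operation, so sort the v-inputs.
T(v4, v1, v2) collapses to v4 ∘ v1 ∘ v2
g(v3, T(v4, v1, v2)) collapses to v3 ∘ v4 ∘ v1 ∘ v2
the factors in increasing index order: v1 ∘ v2 ∘ v3 ∘ v4


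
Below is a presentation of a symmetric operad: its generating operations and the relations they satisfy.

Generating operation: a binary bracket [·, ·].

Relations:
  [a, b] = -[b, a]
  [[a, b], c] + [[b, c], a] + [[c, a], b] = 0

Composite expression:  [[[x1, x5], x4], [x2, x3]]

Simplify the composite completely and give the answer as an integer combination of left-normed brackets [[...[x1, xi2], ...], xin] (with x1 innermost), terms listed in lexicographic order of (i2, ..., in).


[[[[x1, x5], x4], x2], x3] - [[[[x1, x5], x4], x3], x2]


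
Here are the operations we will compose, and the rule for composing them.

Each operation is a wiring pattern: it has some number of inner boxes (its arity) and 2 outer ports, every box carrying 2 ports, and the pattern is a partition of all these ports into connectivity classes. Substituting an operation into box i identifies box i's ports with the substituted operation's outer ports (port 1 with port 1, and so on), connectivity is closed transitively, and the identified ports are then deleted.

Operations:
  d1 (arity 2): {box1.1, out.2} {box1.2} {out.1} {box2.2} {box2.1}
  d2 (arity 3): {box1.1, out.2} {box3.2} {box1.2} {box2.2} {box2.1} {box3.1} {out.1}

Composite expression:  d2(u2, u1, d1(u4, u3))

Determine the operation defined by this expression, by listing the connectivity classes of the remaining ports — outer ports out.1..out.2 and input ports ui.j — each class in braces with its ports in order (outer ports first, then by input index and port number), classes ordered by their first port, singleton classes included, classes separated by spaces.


{out.1} {out.2, u2.1} {u1.1} {u1.2} {u2.2} {u3.1} {u3.2} {u4.1} {u4.2}

Treat the ports identified at d2 as solder joints: merge, then drop.
through d1, on inputs (u4, u3): {out.1} {out.2, u4.1} {u3.1} {u3.2} {u4.2} (out.j = stage outer ports)
through d2, on inputs (u2, u1, u4, u3): {out.1} {out.2, u2.1} {u1.1} {u1.2} {u2.2} {u3.1} {u3.2} {u4.1} {u4.2} (out.j = stage outer ports)


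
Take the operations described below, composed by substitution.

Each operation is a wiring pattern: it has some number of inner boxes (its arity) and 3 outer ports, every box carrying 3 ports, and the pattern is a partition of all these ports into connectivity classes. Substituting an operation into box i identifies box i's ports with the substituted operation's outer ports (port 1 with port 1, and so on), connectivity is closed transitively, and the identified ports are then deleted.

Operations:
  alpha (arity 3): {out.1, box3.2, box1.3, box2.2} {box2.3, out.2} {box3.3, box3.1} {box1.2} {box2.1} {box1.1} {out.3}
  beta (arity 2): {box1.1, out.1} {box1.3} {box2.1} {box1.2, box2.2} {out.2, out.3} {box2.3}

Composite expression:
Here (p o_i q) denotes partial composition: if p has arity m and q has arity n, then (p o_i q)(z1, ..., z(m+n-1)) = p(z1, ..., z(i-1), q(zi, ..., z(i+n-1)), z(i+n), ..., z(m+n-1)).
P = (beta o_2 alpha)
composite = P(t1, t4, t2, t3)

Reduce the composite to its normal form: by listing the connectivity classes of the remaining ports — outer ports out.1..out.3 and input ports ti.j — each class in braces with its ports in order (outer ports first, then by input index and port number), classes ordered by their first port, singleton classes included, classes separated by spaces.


After gluing at beta, chains via deleted ports link the t-ports.
stage alpha: inputs (t4, t2, t3), connectivity {out.1, t2.2, t3.2, t4.3} {out.2, t2.3} {out.3} {t2.1} {t3.1, t3.3} {t4.1} {t4.2}, out.j its boundary
stage beta: inputs (t1, t4, t2, t3), connectivity {out.1, t1.1} {out.2, out.3} {t1.2, t2.3} {t1.3} {t2.1} {t2.2, t3.2, t4.3} {t3.1, t3.3} {t4.1} {t4.2}, out.j its boundary

{out.1, t1.1} {out.2, out.3} {t1.2, t2.3} {t1.3} {t2.1} {t2.2, t3.2, t4.3} {t3.1, t3.3} {t4.1} {t4.2}


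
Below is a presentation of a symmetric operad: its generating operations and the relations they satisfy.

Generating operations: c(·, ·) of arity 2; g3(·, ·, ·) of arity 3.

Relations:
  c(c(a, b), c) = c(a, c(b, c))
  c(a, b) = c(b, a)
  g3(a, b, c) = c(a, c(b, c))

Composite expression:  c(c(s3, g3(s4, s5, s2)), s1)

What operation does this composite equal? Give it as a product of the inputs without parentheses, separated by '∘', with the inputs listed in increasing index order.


s1 ∘ s2 ∘ s3 ∘ s4 ∘ s5

Reordering under c is free, so list the s-inputs canonically.
g3(s4, s5, s2) flattens to s4 ∘ s5 ∘ s2
c(s3, g3(s4, s5, s2)) flattens to s3 ∘ s4 ∘ s5 ∘ s2
c(c(s3, g3(s4, s5, s2)), s1) flattens to s3 ∘ s4 ∘ s5 ∘ s2 ∘ s1
rearranged into index order: s1 ∘ s2 ∘ s3 ∘ s4 ∘ s5


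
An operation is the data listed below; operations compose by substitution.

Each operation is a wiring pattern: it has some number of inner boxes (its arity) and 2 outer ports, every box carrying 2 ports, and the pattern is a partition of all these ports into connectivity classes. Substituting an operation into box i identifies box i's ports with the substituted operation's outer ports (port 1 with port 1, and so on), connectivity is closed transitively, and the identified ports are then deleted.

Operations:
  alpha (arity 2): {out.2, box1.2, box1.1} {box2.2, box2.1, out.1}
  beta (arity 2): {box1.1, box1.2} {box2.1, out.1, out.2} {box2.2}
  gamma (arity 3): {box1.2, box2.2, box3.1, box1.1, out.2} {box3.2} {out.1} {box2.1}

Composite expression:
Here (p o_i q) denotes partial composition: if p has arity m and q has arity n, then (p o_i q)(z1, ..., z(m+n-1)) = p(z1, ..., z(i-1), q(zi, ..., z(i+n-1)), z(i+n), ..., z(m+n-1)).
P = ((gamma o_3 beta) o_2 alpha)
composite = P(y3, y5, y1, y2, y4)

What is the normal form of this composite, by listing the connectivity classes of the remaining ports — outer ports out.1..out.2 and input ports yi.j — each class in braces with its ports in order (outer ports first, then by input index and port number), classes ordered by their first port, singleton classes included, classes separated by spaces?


{out.1} {out.2, y3.1, y3.2, y4.1, y5.1, y5.2} {y1.1, y1.2} {y2.1, y2.2} {y4.2}

Treat the ports identified at gamma as solder joints: merge, then drop.
the subtree at alpha composes to {out.1, y1.1, y1.2} {out.2, y5.1, y5.2} on (y5, y1); out.j = own outer ports
the subtree at beta composes to {out.1, out.2, y4.1} {y2.1, y2.2} {y4.2} on (y2, y4); out.j = own outer ports
the subtree at gamma composes to {out.1} {out.2, y3.1, y3.2, y4.1, y5.1, y5.2} {y1.1, y1.2} {y2.1, y2.2} {y4.2} on (y3, y5, y1, y2, y4); out.j = own outer ports


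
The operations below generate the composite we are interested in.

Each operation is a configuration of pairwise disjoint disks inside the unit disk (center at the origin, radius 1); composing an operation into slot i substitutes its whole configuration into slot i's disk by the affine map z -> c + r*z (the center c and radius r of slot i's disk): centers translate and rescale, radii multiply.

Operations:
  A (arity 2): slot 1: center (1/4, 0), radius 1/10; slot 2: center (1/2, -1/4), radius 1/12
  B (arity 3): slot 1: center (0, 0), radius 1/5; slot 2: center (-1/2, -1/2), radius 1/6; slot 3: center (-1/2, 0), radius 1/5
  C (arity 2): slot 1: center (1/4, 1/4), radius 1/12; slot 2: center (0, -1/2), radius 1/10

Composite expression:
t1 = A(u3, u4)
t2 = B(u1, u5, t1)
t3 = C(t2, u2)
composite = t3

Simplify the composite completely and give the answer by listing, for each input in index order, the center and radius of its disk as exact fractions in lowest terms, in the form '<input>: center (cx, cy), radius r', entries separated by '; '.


Only the slot chain above each u matters under C; compose those maps.
input u1: applying the 2 nested substitutions gives center (1/4, 1/4), radius 1/60
input u5: applying the 2 nested substitutions gives center (5/24, 5/24), radius 1/72
input u3: applying the 3 nested substitutions gives center (17/80, 1/4), radius 1/600
input u4: applying the 3 nested substitutions gives center (13/60, 59/240), radius 1/720
input u2: applying the 1 nested substitution gives center (0, -1/2), radius 1/10

u1: center (1/4, 1/4), radius 1/60; u2: center (0, -1/2), radius 1/10; u3: center (17/80, 1/4), radius 1/600; u4: center (13/60, 59/240), radius 1/720; u5: center (5/24, 5/24), radius 1/72


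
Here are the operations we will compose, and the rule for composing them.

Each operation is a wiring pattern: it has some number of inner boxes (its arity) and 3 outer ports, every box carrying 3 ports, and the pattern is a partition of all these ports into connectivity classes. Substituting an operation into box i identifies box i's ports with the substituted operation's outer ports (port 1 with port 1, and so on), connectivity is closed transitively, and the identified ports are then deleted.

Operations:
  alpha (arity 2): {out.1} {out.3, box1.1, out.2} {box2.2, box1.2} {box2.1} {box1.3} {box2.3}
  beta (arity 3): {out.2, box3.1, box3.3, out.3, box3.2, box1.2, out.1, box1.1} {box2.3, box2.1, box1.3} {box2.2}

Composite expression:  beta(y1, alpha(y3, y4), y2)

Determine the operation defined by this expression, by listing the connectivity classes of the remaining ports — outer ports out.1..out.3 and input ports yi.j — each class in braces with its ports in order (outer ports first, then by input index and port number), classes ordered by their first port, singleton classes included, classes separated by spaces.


Treat the ports identified at beta as solder joints: merge, then drop.
alpha over (y3, y4) gives {out.1} {out.2, out.3, y3.1} {y3.2, y4.2} {y3.3} {y4.1} {y4.3}, out.j being that stage's outer ports
beta over (y1, y3, y4, y2) gives {out.1, out.2, out.3, y1.1, y1.2, y2.1, y2.2, y2.3} {y1.3, y3.1} {y3.2, y4.2} {y3.3} {y4.1} {y4.3}, out.j being that stage's outer ports

{out.1, out.2, out.3, y1.1, y1.2, y2.1, y2.2, y2.3} {y1.3, y3.1} {y3.2, y4.2} {y3.3} {y4.1} {y4.3}


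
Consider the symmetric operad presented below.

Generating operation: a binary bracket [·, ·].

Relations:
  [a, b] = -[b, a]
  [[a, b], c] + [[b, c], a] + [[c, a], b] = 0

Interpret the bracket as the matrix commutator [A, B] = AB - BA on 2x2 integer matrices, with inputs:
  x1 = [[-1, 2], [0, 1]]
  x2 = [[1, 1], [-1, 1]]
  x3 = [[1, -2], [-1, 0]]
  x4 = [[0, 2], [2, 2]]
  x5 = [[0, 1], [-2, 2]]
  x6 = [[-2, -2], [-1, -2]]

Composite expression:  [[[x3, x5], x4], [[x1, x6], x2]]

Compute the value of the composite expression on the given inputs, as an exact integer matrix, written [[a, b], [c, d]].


[[-168, 168], [0, 168]]


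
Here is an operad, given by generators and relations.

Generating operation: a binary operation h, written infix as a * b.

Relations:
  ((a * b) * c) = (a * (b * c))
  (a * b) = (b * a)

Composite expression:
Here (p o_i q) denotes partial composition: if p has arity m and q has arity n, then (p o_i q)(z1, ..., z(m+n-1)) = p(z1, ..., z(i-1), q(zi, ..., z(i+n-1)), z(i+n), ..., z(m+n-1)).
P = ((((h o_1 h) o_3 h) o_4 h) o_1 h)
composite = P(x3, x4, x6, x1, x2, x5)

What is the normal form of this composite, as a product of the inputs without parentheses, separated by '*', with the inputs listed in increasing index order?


Both nesting and order wash out for h; what remains is which x's occur.
(x3 * x4) flattens to x3 * x4
((x3 * x4) * x6) flattens to x3 * x4 * x6
(x2 * x5) flattens to x2 * x5
(x1 * (x2 * x5)) flattens to x1 * x2 * x5
(((x3 * x4) * x6) * (x1 * (x2 * x5))) flattens to x3 * x4 * x6 * x1 * x2 * x5
putting the inputs in ascending order: x1 * x2 * x3 * x4 * x5 * x6

x1 * x2 * x3 * x4 * x5 * x6


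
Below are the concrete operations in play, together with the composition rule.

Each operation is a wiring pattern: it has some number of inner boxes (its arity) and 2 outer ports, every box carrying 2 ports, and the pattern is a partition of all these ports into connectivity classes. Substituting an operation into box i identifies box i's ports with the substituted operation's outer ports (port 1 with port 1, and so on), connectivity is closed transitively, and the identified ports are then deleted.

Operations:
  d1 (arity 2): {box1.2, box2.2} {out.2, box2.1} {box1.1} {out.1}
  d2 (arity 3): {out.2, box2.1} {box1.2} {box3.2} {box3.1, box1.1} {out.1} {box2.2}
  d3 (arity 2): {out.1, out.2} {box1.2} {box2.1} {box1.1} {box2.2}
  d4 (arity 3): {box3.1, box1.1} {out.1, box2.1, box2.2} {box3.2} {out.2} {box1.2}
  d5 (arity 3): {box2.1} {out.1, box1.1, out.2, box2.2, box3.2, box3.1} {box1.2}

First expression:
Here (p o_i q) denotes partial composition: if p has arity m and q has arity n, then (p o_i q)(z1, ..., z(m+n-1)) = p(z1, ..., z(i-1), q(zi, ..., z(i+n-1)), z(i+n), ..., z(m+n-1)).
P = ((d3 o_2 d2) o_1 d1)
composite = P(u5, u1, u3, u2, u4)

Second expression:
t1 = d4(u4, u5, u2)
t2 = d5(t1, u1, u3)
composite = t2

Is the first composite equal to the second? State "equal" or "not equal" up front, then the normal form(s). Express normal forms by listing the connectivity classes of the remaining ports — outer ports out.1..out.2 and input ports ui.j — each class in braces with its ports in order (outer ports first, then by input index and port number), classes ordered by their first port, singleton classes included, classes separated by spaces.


Normal form of the first expression: {out.1, out.2} {u1.1} {u1.2, u5.2} {u2.1} {u2.2} {u3.1, u4.1} {u3.2} {u4.2} {u5.1}
Normal form of the second expression: {out.1, out.2, u1.2, u3.1, u3.2, u5.1, u5.2} {u1.1} {u2.1, u4.1} {u2.2} {u4.2}
They disagree, so not equal.

not equal; the first gives {out.1, out.2} {u1.1} {u1.2, u5.2} {u2.1} {u2.2} {u3.1, u4.1} {u3.2} {u4.2} {u5.1} and the second {out.1, out.2, u1.2, u3.1, u3.2, u5.1, u5.2} {u1.1} {u2.1, u4.1} {u2.2} {u4.2}


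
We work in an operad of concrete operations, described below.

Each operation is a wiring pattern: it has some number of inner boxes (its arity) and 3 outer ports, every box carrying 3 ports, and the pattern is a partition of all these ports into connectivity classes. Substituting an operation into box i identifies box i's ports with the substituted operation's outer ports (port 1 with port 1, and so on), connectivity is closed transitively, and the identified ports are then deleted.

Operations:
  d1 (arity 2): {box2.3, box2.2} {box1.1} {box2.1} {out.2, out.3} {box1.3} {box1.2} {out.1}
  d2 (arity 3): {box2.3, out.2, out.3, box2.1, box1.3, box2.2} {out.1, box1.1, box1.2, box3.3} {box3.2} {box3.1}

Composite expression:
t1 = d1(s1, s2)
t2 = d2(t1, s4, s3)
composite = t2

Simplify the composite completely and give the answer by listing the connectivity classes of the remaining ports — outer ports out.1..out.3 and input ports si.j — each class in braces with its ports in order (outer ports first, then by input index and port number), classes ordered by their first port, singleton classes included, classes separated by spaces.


Two ports join when wires chain via d2-identified ports.
through d1, on inputs (s1, s2): {out.1} {out.2, out.3} {s1.1} {s1.2} {s1.3} {s2.1} {s2.2, s2.3} (out.j = stage outer ports)
through d2, on inputs (s1, s2, s4, s3): {out.1, out.2, out.3, s3.3, s4.1, s4.2, s4.3} {s1.1} {s1.2} {s1.3} {s2.1} {s2.2, s2.3} {s3.1} {s3.2} (out.j = stage outer ports)

{out.1, out.2, out.3, s3.3, s4.1, s4.2, s4.3} {s1.1} {s1.2} {s1.3} {s2.1} {s2.2, s2.3} {s3.1} {s3.2}


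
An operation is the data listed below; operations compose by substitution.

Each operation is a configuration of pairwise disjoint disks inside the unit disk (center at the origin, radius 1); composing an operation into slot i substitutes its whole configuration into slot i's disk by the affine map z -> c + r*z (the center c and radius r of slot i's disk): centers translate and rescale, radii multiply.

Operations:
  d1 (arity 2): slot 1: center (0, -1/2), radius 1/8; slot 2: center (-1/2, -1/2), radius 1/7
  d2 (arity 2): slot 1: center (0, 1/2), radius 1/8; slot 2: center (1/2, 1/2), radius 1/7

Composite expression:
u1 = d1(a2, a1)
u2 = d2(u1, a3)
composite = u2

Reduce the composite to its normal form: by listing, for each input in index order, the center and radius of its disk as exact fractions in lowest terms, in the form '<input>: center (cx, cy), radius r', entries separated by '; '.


Nesting under d2 composes maps z -> c + r*z down each a-path.
input a2: applying the 2 nested substitutions gives center (0, 7/16), radius 1/64
input a1: applying the 2 nested substitutions gives center (-1/16, 7/16), radius 1/56
input a3: applying the 1 nested substitution gives center (1/2, 1/2), radius 1/7

a1: center (-1/16, 7/16), radius 1/56; a2: center (0, 7/16), radius 1/64; a3: center (1/2, 1/2), radius 1/7


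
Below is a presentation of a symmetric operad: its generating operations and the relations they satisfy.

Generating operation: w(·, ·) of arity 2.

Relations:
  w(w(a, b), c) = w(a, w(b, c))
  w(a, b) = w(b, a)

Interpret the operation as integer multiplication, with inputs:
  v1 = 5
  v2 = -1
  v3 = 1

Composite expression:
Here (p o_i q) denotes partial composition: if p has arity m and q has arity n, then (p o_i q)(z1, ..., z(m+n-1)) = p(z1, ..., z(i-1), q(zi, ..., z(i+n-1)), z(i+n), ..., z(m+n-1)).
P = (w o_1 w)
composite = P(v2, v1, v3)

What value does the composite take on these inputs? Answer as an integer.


w(v2, v1) = -5
w(w(v2, v1), v3) = -5

-5


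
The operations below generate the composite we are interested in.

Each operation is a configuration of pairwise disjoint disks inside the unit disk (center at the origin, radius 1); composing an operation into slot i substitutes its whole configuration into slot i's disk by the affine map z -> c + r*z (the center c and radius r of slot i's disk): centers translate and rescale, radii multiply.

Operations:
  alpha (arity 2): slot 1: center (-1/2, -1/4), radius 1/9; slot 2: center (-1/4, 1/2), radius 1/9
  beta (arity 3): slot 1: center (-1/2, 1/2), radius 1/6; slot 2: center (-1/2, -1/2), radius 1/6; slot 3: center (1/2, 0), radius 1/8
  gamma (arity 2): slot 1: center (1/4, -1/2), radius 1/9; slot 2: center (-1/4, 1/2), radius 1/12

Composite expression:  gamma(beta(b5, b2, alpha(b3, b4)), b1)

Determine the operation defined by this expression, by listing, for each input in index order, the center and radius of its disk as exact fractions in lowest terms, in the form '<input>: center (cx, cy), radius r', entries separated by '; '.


b1: center (-1/4, 1/2), radius 1/12; b2: center (7/36, -5/9), radius 1/54; b3: center (43/144, -145/288), radius 1/648; b4: center (29/96, -71/144), radius 1/648; b5: center (7/36, -4/9), radius 1/54

Affine substitution under gamma: radii multiply and b-centers shift.
input b5: applying the 2 nested substitutions gives center (7/36, -4/9), radius 1/54
input b2: applying the 2 nested substitutions gives center (7/36, -5/9), radius 1/54
input b3: applying the 3 nested substitutions gives center (43/144, -145/288), radius 1/648
input b4: applying the 3 nested substitutions gives center (29/96, -71/144), radius 1/648
input b1: applying the 1 nested substitution gives center (-1/4, 1/2), radius 1/12


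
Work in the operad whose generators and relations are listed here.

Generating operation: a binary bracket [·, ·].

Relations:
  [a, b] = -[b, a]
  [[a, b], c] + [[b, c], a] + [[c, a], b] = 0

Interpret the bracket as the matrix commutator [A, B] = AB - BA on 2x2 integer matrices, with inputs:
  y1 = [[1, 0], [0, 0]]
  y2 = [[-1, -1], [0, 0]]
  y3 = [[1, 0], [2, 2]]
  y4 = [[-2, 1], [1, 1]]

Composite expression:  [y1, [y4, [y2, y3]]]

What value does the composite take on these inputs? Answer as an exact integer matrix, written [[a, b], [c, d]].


[[0, 7], [-2, 0]]

[y2, y3] = [[-2, -1], [2, 2]]
[y4, [y2, y3]] = [[3, 7], [2, -3]]
[y1, [y4, [y2, y3]]] = [[0, 7], [-2, 0]]


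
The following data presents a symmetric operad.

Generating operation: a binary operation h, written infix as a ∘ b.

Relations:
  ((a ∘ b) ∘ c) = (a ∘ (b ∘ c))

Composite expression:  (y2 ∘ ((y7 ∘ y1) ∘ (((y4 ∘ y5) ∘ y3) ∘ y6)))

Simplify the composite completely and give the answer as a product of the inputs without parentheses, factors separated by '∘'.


y2 ∘ y7 ∘ y1 ∘ y4 ∘ y5 ∘ y3 ∘ y6

Under associativity of h, the answer is the y's in reading order.
(y7 ∘ y1) flattens to y7 ∘ y1
(y4 ∘ y5) flattens to y4 ∘ y5
((y4 ∘ y5) ∘ y3) flattens to y4 ∘ y5 ∘ y3
(((y4 ∘ y5) ∘ y3) ∘ y6) flattens to y4 ∘ y5 ∘ y3 ∘ y6
((y7 ∘ y1) ∘ (((y4 ∘ y5) ∘ y3) ∘ y6)) flattens to y7 ∘ y1 ∘ y4 ∘ y5 ∘ y3 ∘ y6
(y2 ∘ ((y7 ∘ y1) ∘ (((y4 ∘ y5) ∘ y3) ∘ y6))) flattens to y2 ∘ y7 ∘ y1 ∘ y4 ∘ y5 ∘ y3 ∘ y6


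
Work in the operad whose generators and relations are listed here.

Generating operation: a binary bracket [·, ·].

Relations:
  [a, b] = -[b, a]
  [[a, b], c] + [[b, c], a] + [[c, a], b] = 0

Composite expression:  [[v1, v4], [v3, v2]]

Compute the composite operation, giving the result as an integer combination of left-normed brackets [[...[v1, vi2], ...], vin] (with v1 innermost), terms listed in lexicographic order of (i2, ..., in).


-[[[v1, v4], v2], v3] + [[[v1, v4], v3], v2]

Left-normed coefficients sit on the v1-initial expansion words.
Composite bracket: [[v1, v4], [v3, v2]]
Expanding via [a, b] = ab - ba: 8 signed words (2^3 = 8).
Only words starting with v1 matter:
  word v1v4v2v3 has sign -1, contributing -[[[v1, v4], v2], v3]
  word v1v4v3v2 has sign +1, contributing +[[[v1, v4], v3], v2]


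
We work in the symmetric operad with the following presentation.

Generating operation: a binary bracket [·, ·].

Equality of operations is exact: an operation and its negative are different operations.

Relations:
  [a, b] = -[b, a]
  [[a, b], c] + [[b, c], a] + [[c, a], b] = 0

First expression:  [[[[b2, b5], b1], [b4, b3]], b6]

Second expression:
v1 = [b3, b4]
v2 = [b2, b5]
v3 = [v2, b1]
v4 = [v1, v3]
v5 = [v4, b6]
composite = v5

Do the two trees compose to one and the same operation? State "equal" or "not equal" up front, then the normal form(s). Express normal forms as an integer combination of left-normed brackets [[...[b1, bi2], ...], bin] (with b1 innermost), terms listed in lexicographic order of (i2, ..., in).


equal: each reduces to [[[[[b1, b2], b5], b3], b4], b6] - [[[[[b1, b2], b5], b4], b3], b6] - [[[[[b1, b5], b2], b3], b4], b6] + [[[[[b1, b5], b2], b4], b3], b6]

Normal form of the first expression: [[[[[b1, b2], b5], b3], b4], b6] - [[[[[b1, b2], b5], b4], b3], b6] - [[[[[b1, b5], b2], b3], b4], b6] + [[[[[b1, b5], b2], b4], b3], b6]
Normal form of the second expression: [[[[[b1, b2], b5], b3], b4], b6] - [[[[[b1, b2], b5], b4], b3], b6] - [[[[[b1, b5], b2], b3], b4], b6] + [[[[[b1, b5], b2], b4], b3], b6]
The normal forms match — equal.


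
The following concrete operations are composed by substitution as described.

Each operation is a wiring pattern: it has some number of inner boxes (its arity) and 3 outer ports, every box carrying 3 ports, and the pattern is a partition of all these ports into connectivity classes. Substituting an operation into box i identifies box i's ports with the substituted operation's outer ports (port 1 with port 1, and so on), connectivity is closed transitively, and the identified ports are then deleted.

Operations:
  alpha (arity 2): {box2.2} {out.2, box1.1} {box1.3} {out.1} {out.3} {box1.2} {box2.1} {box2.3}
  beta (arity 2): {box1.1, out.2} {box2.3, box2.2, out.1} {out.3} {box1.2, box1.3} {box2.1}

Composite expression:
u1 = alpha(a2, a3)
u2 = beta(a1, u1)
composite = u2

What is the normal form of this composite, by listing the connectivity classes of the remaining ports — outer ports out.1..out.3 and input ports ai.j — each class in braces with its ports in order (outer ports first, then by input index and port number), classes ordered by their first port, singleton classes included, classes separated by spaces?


After gluing at beta, chains via deleted ports link the a-ports.
stage alpha: inputs (a2, a3), connectivity {out.1} {out.2, a2.1} {out.3} {a2.2} {a2.3} {a3.1} {a3.2} {a3.3}, out.j its boundary
stage beta: inputs (a1, a2, a3), connectivity {out.1, a2.1} {out.2, a1.1} {out.3} {a1.2, a1.3} {a2.2} {a2.3} {a3.1} {a3.2} {a3.3}, out.j its boundary

{out.1, a2.1} {out.2, a1.1} {out.3} {a1.2, a1.3} {a2.2} {a2.3} {a3.1} {a3.2} {a3.3}


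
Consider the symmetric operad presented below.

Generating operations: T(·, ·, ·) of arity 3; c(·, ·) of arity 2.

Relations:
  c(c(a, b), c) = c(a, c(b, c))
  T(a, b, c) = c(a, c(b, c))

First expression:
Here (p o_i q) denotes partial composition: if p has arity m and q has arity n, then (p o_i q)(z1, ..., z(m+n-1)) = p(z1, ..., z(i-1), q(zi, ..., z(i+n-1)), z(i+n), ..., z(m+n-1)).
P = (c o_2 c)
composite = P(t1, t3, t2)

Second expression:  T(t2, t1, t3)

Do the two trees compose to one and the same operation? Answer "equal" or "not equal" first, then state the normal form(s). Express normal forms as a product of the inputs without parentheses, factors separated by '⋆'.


not equal: they reduce to t1 ⋆ t3 ⋆ t2 and t2 ⋆ t1 ⋆ t3

In normal form, the first expression is t1 ⋆ t3 ⋆ t2
In normal form, the second expression is t2 ⋆ t1 ⋆ t3
The normal forms differ: not equal.


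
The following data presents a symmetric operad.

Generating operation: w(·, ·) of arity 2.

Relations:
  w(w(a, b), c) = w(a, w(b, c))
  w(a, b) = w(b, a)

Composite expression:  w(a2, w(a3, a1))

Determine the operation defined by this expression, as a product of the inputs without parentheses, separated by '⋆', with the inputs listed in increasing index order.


a1 ⋆ a2 ⋆ a3

Both nesting and order wash out for w; what remains is which a's occur.
w(a3, a1) collapses to a3 ⋆ a1
w(a2, w(a3, a1)) collapses to a2 ⋆ a3 ⋆ a1
the factors in increasing index order: a1 ⋆ a2 ⋆ a3


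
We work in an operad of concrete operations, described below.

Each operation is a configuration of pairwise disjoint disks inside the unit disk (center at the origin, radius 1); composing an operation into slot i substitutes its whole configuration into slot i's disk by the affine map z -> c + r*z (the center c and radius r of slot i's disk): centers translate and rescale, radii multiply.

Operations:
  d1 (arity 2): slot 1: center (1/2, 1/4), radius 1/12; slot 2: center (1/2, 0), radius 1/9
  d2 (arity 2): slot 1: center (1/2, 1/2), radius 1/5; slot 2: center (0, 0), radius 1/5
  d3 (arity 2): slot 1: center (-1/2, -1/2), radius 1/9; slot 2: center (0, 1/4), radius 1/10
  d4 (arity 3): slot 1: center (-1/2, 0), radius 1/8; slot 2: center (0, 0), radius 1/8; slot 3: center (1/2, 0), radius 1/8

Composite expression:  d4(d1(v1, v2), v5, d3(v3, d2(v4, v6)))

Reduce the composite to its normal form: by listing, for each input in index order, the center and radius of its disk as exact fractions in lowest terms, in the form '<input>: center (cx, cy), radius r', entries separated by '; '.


v1: center (-7/16, 1/32), radius 1/96; v2: center (-7/16, 0), radius 1/72; v3: center (7/16, -1/16), radius 1/72; v4: center (81/160, 3/80), radius 1/400; v5: center (0, 0), radius 1/8; v6: center (1/2, 1/32), radius 1/400

Below d4, radii multiply path by path; the v-disk centers shift.
for v1, the 2-step affine chain lands on center (-7/16, 1/32), radius 1/96
for v2, the 2-step affine chain lands on center (-7/16, 0), radius 1/72
for v5, the 1-step affine chain lands on center (0, 0), radius 1/8
for v3, the 2-step affine chain lands on center (7/16, -1/16), radius 1/72
for v4, the 3-step affine chain lands on center (81/160, 3/80), radius 1/400
for v6, the 3-step affine chain lands on center (1/2, 1/32), radius 1/400


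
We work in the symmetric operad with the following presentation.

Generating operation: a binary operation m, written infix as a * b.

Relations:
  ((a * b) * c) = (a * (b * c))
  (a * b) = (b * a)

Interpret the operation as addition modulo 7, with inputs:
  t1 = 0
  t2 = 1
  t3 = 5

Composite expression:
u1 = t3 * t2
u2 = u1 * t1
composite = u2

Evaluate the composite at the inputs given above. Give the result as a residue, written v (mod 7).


6 (mod 7)

(t3 * t2) = 6
((t3 * t2) * t1) = 6


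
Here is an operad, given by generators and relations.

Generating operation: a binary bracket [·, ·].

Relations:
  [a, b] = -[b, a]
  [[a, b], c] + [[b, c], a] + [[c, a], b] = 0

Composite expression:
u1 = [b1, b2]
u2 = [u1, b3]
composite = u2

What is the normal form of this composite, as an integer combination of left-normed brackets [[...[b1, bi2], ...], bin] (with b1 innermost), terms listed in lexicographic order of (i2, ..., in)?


[[b1, b2], b3]

Left-normed coefficients sit on the b1-initial expansion words.
Composite bracket: [[b1, b2], b3]
Applying ab - ba throughout gives 4 signed words (2^2 = 4).
Coefficients come from the b1-initial words:
  b1b2b3 appears with sign +1, giving the term +[[b1, b2], b3]
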